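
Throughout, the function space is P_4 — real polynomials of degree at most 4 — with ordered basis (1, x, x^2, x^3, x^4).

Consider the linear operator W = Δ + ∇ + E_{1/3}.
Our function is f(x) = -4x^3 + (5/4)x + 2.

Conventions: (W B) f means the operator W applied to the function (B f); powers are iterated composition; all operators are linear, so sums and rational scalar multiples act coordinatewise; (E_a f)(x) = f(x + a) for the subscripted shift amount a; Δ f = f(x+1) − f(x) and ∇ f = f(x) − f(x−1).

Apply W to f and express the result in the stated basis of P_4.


the image equals g(x) = -4x^3 - 28x^2 - (1/12)x - 349/108

Δ f = -12x^2 - 12x - 11/4
∇ f = -12x^2 + 12x - 11/4
E_{1/3} f = -4x^3 - 4x^2 - (1/12)x + 245/108
(Δ + ∇ + E_{1/3}) f = -4x^3 - 28x^2 - (1/12)x - 349/108


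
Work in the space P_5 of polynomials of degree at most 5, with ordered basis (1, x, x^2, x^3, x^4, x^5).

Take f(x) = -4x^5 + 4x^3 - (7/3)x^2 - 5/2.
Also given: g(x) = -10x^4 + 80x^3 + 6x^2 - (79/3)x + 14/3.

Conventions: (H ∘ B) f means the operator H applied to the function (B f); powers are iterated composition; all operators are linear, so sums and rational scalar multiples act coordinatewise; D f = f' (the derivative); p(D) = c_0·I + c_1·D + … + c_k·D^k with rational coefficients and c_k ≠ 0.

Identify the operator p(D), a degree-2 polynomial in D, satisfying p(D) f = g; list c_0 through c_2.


c_0 = 0, c_1 = 1/2, c_2 = -1

D^0 f = -4x^5 + 4x^3 - (7/3)x^2 - 5/2
D^1 f = -20x^4 + 12x^2 - (14/3)x
D^2 f = -80x^3 + 24x - 14/3
matching coefficients of g against c_0 f + c_1 Df + … from the top degree down determines the c_i
solution: c_0 = 0, c_1 = 1/2, c_2 = -1


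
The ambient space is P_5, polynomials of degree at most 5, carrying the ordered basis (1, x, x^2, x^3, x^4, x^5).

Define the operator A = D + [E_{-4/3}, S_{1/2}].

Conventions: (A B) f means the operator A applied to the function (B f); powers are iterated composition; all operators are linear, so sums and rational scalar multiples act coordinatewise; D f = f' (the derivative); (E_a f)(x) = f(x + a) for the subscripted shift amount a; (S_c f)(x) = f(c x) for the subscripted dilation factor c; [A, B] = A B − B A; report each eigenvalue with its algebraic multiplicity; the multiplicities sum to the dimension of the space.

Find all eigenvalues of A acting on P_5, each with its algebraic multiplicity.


image of 1: 0
image of x: 5/3
image of x^2: (8/3)x - 4/3
image of x^3: (7/2)x^2 - 2x + 56/27
image of x^4: (13/3)x^3 - 2x^2 + (112/27)x - 80/27
image of x^5: (125/24)x^4 - (5/3)x^3 + (140/27)x^2 - (200/27)x + 992/243
the matrix is upper triangular; its diagonal is (0, 0, 0, 0, 0, 0)
for a triangular matrix the eigenvalues are the diagonal entries, with algebraic multiplicity their repetition count

λ = 0 (multiplicity 6)


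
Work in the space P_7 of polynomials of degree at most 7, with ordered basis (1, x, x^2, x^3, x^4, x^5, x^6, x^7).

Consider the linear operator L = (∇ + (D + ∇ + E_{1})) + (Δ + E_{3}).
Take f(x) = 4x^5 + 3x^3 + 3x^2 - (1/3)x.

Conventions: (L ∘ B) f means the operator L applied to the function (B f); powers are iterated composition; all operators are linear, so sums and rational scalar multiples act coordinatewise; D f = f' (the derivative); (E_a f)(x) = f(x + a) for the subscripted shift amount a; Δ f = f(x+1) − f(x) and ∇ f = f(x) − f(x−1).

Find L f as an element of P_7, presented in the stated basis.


the image equals g(x) = 8x^5 + 160x^4 + 366x^3 + 1318x^2 + (5245/3)x + 3316/3

∇ f = 20x^4 - 40x^3 + 49x^2 - 23x + 11/3
D f = 20x^4 + 9x^2 + 6x - 1/3
∇ f = 20x^4 - 40x^3 + 49x^2 - 23x + 11/3
E_{1} f = 4x^5 + 20x^4 + 43x^3 + 52x^2 + (104/3)x + 29/3
(D + ∇ + E_{1}) f = 4x^5 + 60x^4 + 3x^3 + 110x^2 + (53/3)x + 13
(∇ + (D + ∇ + E_{1})) f = 4x^5 + 80x^4 - 37x^3 + 159x^2 - (16/3)x + 50/3
Δ f = 20x^4 + 40x^3 + 49x^2 + 35x + 29/3
E_{3} f = 4x^5 + 60x^4 + 363x^3 + 1110x^2 + (5156/3)x + 1079
(Δ + E_{3}) f = 4x^5 + 80x^4 + 403x^3 + 1159x^2 + (5261/3)x + 3266/3
((∇ + (D + ∇ + E_{1})) + (Δ + E_{3})) f = 8x^5 + 160x^4 + 366x^3 + 1318x^2 + (5245/3)x + 3316/3


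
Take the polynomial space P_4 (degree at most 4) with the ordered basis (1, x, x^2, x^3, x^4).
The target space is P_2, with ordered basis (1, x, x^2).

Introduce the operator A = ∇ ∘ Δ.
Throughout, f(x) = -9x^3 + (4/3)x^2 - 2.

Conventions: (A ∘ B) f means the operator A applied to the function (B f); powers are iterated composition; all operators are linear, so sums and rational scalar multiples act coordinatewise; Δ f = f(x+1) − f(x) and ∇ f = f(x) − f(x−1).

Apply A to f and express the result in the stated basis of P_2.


the image equals g(x) = -54x + 8/3

Δ f = -27x^2 - (73/3)x - 23/3
∇ Δ f = -54x + 8/3


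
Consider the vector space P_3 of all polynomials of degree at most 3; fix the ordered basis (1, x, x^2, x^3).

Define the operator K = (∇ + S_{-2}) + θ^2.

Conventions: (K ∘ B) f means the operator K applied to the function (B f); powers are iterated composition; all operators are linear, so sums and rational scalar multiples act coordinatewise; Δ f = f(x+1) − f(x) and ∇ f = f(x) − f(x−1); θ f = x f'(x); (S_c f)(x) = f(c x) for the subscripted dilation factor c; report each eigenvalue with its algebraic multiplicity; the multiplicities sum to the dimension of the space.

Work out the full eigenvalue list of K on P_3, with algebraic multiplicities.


λ = -1 (multiplicity 1), λ = 1 (multiplicity 2), λ = 8 (multiplicity 1)

image of 1: 1
image of x: -x + 1
image of x^2: 8x^2 + 2x - 1
image of x^3: x^3 + 3x^2 - 3x + 1
the matrix is upper triangular; its diagonal is (1, -1, 8, 1)
for a triangular matrix the eigenvalues are the diagonal entries, with algebraic multiplicity their repetition count


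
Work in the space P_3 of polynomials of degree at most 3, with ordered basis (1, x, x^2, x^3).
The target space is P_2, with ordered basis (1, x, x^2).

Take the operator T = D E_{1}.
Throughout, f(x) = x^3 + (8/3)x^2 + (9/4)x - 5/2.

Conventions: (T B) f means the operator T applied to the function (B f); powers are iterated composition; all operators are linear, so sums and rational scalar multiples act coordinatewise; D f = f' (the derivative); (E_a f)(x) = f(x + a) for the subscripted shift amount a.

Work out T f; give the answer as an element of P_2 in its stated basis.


g(x) = 3x^2 + (34/3)x + 127/12

E_{1} f = x^3 + (17/3)x^2 + (127/12)x + 41/12
D E_{1} f = 3x^2 + (34/3)x + 127/12


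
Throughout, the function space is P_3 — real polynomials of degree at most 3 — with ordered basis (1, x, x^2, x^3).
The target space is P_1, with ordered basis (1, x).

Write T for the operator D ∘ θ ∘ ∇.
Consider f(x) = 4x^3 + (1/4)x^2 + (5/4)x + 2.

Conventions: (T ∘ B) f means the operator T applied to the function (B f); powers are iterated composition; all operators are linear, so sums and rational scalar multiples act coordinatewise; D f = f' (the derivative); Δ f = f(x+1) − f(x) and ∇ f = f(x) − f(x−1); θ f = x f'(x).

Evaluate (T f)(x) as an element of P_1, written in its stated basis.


∇ f = 12x^2 - (23/2)x + 5
θ ∇ f = 24x^2 - (23/2)x
D θ ∇ f = 48x - 23/2

the result is g(x) = 48x - 23/2


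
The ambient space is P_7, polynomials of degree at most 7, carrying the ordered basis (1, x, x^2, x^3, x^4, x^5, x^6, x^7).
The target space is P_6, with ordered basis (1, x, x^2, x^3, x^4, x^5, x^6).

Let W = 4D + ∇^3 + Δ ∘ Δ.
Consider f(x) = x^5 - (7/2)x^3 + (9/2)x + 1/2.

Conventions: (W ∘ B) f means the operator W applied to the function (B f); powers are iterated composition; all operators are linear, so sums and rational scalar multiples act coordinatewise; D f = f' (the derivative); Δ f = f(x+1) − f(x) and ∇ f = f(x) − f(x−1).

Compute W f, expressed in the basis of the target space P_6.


the result is g(x) = 20x^4 + 20x^3 + 78x^2 - 131x + 156

D f = 5x^4 - (21/2)x^2 + 9/2
(4D) f = 20x^4 - 42x^2 + 18
∇ f = 5x^4 - 10x^3 - (1/2)x^2 + (11/2)x + 2
∇ ∇ f = 20x^3 - 60x^2 + 49x - 9
∇ ∇ ∇ f = 60x^2 - 180x + 129
Δ f = 5x^4 + 10x^3 - (1/2)x^2 - (11/2)x + 2
Δ Δ f = 20x^3 + 60x^2 + 49x + 9
(4D + ∇^3 + Δ ∘ Δ) f = 20x^4 + 20x^3 + 78x^2 - 131x + 156


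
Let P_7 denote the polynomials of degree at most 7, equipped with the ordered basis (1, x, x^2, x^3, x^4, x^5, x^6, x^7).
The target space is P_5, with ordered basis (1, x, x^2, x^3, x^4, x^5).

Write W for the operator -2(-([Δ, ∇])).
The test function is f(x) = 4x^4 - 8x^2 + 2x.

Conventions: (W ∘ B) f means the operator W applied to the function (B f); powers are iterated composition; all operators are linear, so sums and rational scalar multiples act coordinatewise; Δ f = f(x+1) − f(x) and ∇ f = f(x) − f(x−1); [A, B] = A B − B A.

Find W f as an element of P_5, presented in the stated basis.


∇ f = 16x^3 - 24x^2 + 6
Δ ∇ f = 48x^2 - 8
Δ f = 16x^3 + 24x^2 - 2
∇ Δ f = 48x^2 - 8
[Δ, ∇] f = 0
(-([Δ, ∇])) f = 0
(-2(-([Δ, ∇]))) f = 0

the image equals g(x) = 0


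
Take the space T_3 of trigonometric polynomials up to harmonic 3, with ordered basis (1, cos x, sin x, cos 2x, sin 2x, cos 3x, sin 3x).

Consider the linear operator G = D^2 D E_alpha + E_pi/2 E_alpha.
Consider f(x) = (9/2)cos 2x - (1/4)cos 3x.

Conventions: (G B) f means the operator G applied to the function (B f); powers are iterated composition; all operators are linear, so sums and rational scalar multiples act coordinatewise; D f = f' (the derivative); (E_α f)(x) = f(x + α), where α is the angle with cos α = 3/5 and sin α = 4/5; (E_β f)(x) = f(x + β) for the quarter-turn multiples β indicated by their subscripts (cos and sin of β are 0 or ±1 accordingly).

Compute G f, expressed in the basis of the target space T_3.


E_alpha f = -(63/50)cos 2x - (108/25)sin 2x + (117/500)cos 3x + (11/125)sin 3x
D E_alpha f = -(216/25)cos 2x + (63/25)sin 2x + (33/125)cos 3x - (351/500)sin 3x
D (D E_alpha) f = (126/25)cos 2x + (432/25)sin 2x - (1053/500)cos 3x - (99/125)sin 3x
D D (D E_alpha) f = (864/25)cos 2x - (252/25)sin 2x - (297/125)cos 3x + (3159/500)sin 3x
E_alpha f = -(63/50)cos 2x - (108/25)sin 2x + (117/500)cos 3x + (11/125)sin 3x
E_pi/2 E_alpha f = (63/50)cos 2x + (108/25)sin 2x - (11/125)cos 3x + (117/500)sin 3x
(D^2 D E_alpha + E_pi/2 E_alpha) f = (1791/50)cos 2x - (144/25)sin 2x - (308/125)cos 3x + (819/125)sin 3x

the result is g(x) = (1791/50)cos 2x - (144/25)sin 2x - (308/125)cos 3x + (819/125)sin 3x


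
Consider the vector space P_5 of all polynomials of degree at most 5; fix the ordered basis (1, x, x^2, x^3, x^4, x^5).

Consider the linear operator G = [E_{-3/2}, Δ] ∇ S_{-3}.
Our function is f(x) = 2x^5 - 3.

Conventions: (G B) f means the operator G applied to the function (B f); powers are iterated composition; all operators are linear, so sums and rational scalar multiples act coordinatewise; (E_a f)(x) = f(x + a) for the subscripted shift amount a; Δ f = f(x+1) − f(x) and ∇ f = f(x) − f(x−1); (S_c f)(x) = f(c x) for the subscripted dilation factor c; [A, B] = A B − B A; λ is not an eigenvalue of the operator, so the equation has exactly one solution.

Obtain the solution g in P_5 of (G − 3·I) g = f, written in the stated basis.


the image equals g(x) = -(2/3)x^5 + 1

write g with unknown coordinates in the stated basis and equate coefficients in (G − 3·I) g = f
solving from the highest basis element down gives g = -(2/3)x^5 + 1
check: G g = 0
so G g − 3·g = 2x^5 - 3 = f ✓


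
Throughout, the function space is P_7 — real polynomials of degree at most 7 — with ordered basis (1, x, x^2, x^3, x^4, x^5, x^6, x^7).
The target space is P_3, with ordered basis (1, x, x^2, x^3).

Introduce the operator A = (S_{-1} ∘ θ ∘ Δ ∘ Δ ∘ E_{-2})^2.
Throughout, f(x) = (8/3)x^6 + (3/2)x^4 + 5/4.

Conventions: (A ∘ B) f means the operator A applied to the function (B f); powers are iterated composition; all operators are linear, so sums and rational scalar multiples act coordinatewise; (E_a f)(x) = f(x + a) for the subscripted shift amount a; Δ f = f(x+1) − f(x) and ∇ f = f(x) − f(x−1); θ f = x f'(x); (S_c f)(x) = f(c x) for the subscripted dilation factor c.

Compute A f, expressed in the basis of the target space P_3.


the image equals g(x) = 7680x^2 + 1920x

E_{-2} f = (8/3)x^6 - 32x^5 + (323/2)x^4 - (1316/3)x^3 + 676x^2 - 560x + 2351/12
Δ E_{-2} f = 16x^5 - 120x^4 + (1138/3)x^3 - 627x^2 + 538x - 381/2
Δ (Δ ∘ E_{-2}) f = 80x^4 - 320x^3 + 578x^2 - 516x + 559/3
θ Δ (Δ ∘ E_{-2}) f = 320x^4 - 960x^3 + 1156x^2 - 516x
S_{-1} (θ ∘ Δ) (Δ ∘ E_{-2}) f = 320x^4 + 960x^3 + 1156x^2 + 516x
E_{-2} (S_{-1} ∘ θ ∘ Δ ∘ Δ ∘ E_{-2}) f = 320x^4 - 1600x^3 + 3076x^2 - 2828x + 1032
Δ E_{-2} (S_{-1} ∘ θ ∘ Δ ∘ Δ ∘ E_{-2}) f = 1280x^3 - 2880x^2 + 2632x - 1032
Δ (Δ ∘ E_{-2}) (S_{-1} ∘ θ ∘ Δ ∘ Δ ∘ E_{-2}) f = 3840x^2 - 1920x + 1032
θ Δ (Δ ∘ E_{-2}) (S_{-1} ∘ θ ∘ Δ ∘ Δ ∘ E_{-2}) f = 7680x^2 - 1920x
S_{-1} (θ ∘ Δ) (Δ ∘ E_{-2}) (S_{-1} ∘ θ ∘ Δ ∘ Δ ∘ E_{-2}) f = 7680x^2 + 1920x


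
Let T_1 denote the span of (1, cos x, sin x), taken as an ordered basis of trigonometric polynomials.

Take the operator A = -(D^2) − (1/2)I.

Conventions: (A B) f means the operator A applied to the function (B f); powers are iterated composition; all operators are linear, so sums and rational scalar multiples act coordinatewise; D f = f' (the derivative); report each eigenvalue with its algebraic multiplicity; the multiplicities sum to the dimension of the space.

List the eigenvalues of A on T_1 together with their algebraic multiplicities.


λ = -1/2 (multiplicity 1), λ = 1/2 (multiplicity 2)

image of 1: -1/2
image of cos x: (1/2)cos x
image of sin x: (1/2)sin x
the matrix is diagonal; its diagonal is (-1/2, 1/2, 1/2)
for a triangular matrix the eigenvalues are the diagonal entries, with algebraic multiplicity their repetition count


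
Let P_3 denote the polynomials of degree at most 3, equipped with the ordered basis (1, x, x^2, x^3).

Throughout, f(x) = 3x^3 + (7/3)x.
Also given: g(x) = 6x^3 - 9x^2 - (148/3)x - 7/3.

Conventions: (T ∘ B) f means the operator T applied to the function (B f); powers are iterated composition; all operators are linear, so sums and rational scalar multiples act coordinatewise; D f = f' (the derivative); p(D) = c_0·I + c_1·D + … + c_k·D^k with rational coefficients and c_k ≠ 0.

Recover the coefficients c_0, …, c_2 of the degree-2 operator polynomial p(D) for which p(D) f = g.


D^0 f = 3x^3 + (7/3)x
D^1 f = 9x^2 + 7/3
D^2 f = 18x
matching coefficients of g against c_0 f + c_1 Df + … from the top degree down determines the c_i
solution: c_0 = 2, c_1 = -1, c_2 = -3

p(D) = 2·I − D − 3·D^2, i.e. c_0 = 2, c_1 = -1, c_2 = -3


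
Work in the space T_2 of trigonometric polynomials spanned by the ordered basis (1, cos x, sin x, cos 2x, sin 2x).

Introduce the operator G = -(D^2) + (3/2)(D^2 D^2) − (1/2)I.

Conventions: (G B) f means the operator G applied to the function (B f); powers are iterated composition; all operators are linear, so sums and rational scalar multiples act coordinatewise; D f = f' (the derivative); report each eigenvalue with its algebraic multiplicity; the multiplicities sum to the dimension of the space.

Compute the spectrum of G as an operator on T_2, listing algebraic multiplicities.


λ = -1/2 (multiplicity 1), λ = 2 (multiplicity 2), λ = 55/2 (multiplicity 2)

image of 1: -1/2
image of cos x: 2cos x
image of sin x: 2sin x
image of cos 2x: (55/2)cos 2x
image of sin 2x: (55/2)sin 2x
the matrix is diagonal; its diagonal is (-1/2, 2, 2, 55/2, 55/2)
for a triangular matrix the eigenvalues are the diagonal entries, with algebraic multiplicity their repetition count


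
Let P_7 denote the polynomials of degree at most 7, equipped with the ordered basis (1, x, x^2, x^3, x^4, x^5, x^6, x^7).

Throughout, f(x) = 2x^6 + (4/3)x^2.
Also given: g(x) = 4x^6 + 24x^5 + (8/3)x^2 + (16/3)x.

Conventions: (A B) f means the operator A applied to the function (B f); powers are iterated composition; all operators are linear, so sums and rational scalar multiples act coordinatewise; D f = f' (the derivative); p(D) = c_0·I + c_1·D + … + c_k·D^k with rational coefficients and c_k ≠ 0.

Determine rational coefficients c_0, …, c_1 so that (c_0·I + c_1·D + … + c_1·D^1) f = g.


D^0 f = 2x^6 + (4/3)x^2
D^1 f = 12x^5 + (8/3)x
matching coefficients of g against c_0 f + c_1 Df + … from the top degree down determines the c_i
solution: c_0 = 2, c_1 = 2

p(D) = 2·I + 2·D, i.e. c_0 = 2, c_1 = 2


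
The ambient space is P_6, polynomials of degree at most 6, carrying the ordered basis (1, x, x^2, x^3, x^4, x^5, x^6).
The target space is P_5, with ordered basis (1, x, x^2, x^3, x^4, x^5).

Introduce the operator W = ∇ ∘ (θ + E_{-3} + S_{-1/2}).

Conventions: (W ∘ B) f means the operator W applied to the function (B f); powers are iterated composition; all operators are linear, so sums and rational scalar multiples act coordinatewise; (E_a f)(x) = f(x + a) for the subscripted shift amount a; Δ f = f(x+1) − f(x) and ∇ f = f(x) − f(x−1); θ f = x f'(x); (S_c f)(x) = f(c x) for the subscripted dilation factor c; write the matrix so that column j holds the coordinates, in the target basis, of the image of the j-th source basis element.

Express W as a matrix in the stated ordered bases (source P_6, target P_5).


the matrix is [[0, 3/2, -37/4, 319/8, -2865/16, 25151/32, -215873/64]; [0, 0, 13/2, -237/8, 657/4, -28795/32, 151107/32]; [0, 0, 0, 93/8, -531/8, 6715/16, -173775/64]; [0, 0, 0, 0, 81/4, -1915/16, 13765/16]; [0, 0, 0, 0, 0, 955/32, -12495/64]; [0, 0, 0, 0, 0, 0, 1347/32]] (rows listed top to bottom)

image of 1: 0
image of x: 3/2
image of x^2: (13/2)x - 37/4
image of x^3: (93/8)x^2 - (237/8)x + 319/8
image of x^4: (81/4)x^3 - (531/8)x^2 + (657/4)x - 2865/16
image of x^5: (955/32)x^4 - (1915/16)x^3 + (6715/16)x^2 - (28795/32)x + 25151/32
image of x^6: (1347/32)x^5 - (12495/64)x^4 + (13765/16)x^3 - (173775/64)x^2 + (151107/32)x - 215873/64
each image's coordinates form column j of the matrix


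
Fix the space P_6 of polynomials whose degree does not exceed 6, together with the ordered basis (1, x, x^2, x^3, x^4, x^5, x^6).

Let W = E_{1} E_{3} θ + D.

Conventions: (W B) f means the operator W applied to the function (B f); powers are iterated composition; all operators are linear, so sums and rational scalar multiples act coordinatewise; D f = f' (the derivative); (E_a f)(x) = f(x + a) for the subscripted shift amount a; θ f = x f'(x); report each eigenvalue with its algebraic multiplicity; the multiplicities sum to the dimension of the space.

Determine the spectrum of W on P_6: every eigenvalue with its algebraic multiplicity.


image of 1: 0
image of x: x + 5
image of x^2: 2x^2 + 18x + 32
image of x^3: 3x^3 + 39x^2 + 144x + 192
image of x^4: 4x^4 + 68x^3 + 384x^2 + 1024x + 1024
image of x^5: 5x^5 + 105x^4 + 800x^3 + 3200x^2 + 6400x + 5120
image of x^6: 6x^6 + 150x^5 + 1440x^4 + 7680x^3 + 23040x^2 + 36864x + 24576
the matrix is upper triangular; its diagonal is (0, 1, 2, 3, 4, 5, 6)
for a triangular matrix the eigenvalues are the diagonal entries, with algebraic multiplicity their repetition count

λ = 0 (multiplicity 1), λ = 1 (multiplicity 1), λ = 2 (multiplicity 1), λ = 3 (multiplicity 1), λ = 4 (multiplicity 1), λ = 5 (multiplicity 1), λ = 6 (multiplicity 1)


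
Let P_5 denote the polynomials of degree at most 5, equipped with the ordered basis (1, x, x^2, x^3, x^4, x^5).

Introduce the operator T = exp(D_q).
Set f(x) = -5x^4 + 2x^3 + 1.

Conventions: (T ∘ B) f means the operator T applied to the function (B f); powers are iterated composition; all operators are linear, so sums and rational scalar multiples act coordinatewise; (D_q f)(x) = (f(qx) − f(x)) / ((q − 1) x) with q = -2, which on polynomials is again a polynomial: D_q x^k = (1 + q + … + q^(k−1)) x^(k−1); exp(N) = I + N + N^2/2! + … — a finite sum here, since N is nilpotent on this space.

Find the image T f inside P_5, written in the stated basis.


the result is g(x) = -5x^4 + 27x^3 + (87/2)x^2 - (31/2)x - 25/8

order-1 term: 25x^3 + 6x^2
order-2 term: (75/2)x^2 - 3x
order-3 term: -(25/2)x - 1
order-4 term: -25/8
the series for exp(D_q) f terminates at order 4
exp(D_q) f = -5x^4 + 27x^3 + (87/2)x^2 - (31/2)x - 25/8


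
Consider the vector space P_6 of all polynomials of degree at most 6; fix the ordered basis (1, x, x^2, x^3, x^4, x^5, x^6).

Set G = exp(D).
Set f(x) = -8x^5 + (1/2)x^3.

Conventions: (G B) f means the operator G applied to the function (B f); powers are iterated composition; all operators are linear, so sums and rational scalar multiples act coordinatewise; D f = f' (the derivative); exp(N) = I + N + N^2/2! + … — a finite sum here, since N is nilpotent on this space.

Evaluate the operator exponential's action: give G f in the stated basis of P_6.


order-1 term: -40x^4 + (3/2)x^2
order-2 term: -80x^3 + (3/2)x
order-3 term: -80x^2 + 1/2
order-4 term: -40x
order-5 term: -8
the series for exp(D) f terminates at order 5
exp(D) f = -8x^5 - 40x^4 - (159/2)x^3 - (157/2)x^2 - (77/2)x - 15/2

g(x) = -8x^5 - 40x^4 - (159/2)x^3 - (157/2)x^2 - (77/2)x - 15/2


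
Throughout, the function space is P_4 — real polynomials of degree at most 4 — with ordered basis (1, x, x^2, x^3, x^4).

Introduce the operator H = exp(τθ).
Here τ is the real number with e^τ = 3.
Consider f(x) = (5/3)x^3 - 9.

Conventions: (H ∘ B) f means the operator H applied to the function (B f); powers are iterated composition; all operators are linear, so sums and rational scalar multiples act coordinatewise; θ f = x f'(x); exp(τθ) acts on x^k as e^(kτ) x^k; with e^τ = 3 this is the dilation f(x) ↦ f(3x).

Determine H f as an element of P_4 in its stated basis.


exp(τθ) x^k = e^(kτ) x^k; with e^τ = 3 this sends x^k to 3^k x^k
x^3 ↦ 27 x^3
applying this coordinatewise to f: exp(τθ) f = 45x^3 - 9

the result is g(x) = 45x^3 - 9


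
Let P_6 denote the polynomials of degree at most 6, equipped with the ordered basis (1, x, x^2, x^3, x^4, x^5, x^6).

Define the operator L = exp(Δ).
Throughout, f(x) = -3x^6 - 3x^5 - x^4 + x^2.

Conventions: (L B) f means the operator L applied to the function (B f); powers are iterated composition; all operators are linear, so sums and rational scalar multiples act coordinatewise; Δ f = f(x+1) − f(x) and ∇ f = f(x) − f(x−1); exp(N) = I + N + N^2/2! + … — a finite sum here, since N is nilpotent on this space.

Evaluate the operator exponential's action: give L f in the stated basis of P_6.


the result is g(x) = -3x^6 - 21x^5 - 106x^4 - 364x^3 - 836x^2 - 1179x - 778

order-1 term: -18x^5 - 60x^4 - 94x^3 - 81x^2 - 35x - 6
order-2 term: -45x^4 - 210x^3 - 411x^2 - 387x - 144
order-3 term: -60x^3 - 300x^2 - 544x - 351
order-4 term: -45x^2 - 195x - 226
order-5 term: -18x - 48
order-6 term: -3
the series for exp(Δ) f terminates at order 6
exp(Δ) f = -3x^6 - 21x^5 - 106x^4 - 364x^3 - 836x^2 - 1179x - 778


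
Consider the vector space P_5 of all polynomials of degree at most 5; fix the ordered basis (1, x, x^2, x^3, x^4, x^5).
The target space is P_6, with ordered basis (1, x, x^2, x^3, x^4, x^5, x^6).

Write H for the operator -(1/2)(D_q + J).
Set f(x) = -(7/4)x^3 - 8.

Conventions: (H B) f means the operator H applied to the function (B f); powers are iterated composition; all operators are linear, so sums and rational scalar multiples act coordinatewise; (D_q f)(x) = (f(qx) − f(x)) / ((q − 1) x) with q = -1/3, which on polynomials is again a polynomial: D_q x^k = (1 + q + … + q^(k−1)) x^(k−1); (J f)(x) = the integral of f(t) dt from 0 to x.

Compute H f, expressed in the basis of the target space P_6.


D_q f = -(49/36)x^2
J f = -(7/16)x^4 - 8x
(D_q + J) f = -(7/16)x^4 - (49/36)x^2 - 8x
(-(1/2)(D_q + J)) f = (7/32)x^4 + (49/72)x^2 + 4x

the image equals g(x) = (7/32)x^4 + (49/72)x^2 + 4x


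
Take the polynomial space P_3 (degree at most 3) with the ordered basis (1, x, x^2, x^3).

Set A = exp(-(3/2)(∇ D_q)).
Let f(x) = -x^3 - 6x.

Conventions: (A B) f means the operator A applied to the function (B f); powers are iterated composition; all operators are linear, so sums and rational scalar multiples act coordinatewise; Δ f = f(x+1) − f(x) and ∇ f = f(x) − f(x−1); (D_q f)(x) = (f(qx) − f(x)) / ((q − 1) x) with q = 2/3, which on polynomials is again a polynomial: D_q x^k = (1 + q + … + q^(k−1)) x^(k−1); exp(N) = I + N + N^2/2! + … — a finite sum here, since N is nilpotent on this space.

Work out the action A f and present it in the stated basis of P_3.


the result is g(x) = -x^3 + (1/3)x - 19/6

order-1 term: (19/3)x - 19/6
the series for exp(-(3/2)(∇ D_q)) f terminates at order 1
exp(-(3/2)(∇ D_q)) f = -x^3 + (1/3)x - 19/6


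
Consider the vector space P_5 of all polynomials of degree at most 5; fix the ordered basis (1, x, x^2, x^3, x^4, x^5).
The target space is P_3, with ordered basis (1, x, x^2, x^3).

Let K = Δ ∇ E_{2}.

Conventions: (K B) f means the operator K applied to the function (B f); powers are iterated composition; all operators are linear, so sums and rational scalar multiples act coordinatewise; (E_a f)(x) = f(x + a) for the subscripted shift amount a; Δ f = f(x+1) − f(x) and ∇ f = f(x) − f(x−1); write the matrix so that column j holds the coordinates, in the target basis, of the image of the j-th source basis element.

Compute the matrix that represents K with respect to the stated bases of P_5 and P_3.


image of 1: 0
image of x: 0
image of x^2: 2
image of x^3: 6x + 12
image of x^4: 12x^2 + 48x + 50
image of x^5: 20x^3 + 120x^2 + 250x + 180
each image's coordinates form column j of the matrix

the matrix is [[0, 0, 2, 12, 50, 180]; [0, 0, 0, 6, 48, 250]; [0, 0, 0, 0, 12, 120]; [0, 0, 0, 0, 0, 20]] (rows listed top to bottom)


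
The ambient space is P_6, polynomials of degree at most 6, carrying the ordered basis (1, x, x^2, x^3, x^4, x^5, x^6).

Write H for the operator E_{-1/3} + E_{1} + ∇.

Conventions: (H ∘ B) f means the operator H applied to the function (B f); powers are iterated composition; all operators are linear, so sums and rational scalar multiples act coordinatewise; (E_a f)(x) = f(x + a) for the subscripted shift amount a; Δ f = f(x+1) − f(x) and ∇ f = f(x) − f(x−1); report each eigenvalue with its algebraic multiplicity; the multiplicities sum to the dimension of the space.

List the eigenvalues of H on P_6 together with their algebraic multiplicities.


image of 1: 2
image of x: 2x + 5/3
image of x^2: 2x^2 + (10/3)x + 1/9
image of x^3: 2x^3 + 5x^2 + (1/3)x + 53/27
image of x^4: 2x^4 + (20/3)x^3 + (2/3)x^2 + (212/27)x + 1/81
image of x^5: 2x^5 + (25/3)x^4 + (10/9)x^3 + (530/27)x^2 + (5/81)x + 485/243
image of x^6: 2x^6 + 10x^5 + (5/3)x^4 + (1060/27)x^3 + (5/27)x^2 + (970/81)x + 1/729
the matrix is upper triangular; its diagonal is (2, 2, 2, 2, 2, 2, 2)
for a triangular matrix the eigenvalues are the diagonal entries, with algebraic multiplicity their repetition count

λ = 2 (multiplicity 7)


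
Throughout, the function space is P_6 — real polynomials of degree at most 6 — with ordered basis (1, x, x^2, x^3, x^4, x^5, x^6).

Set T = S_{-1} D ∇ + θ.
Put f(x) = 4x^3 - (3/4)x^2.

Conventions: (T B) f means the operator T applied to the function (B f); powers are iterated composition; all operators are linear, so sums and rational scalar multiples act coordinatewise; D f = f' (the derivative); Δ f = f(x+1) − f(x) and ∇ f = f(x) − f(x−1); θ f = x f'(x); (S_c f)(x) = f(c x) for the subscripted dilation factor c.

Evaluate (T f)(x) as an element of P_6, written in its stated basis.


∇ f = 12x^2 - (27/2)x + 19/4
D ∇ f = 24x - 27/2
S_{-1} D ∇ f = -24x - 27/2
θ f = 12x^3 - (3/2)x^2
(S_{-1} D ∇ + θ) f = 12x^3 - (3/2)x^2 - 24x - 27/2

the result is g(x) = 12x^3 - (3/2)x^2 - 24x - 27/2


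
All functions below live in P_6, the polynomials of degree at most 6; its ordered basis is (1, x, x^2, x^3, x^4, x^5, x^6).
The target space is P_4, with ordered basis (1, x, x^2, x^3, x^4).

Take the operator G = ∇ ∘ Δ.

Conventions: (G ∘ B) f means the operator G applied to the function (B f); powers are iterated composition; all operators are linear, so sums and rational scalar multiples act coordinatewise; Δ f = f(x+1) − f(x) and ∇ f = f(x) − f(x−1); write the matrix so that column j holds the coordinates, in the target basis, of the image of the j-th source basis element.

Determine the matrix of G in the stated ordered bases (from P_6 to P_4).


image of 1: 0
image of x: 0
image of x^2: 2
image of x^3: 6x
image of x^4: 12x^2 + 2
image of x^5: 20x^3 + 10x
image of x^6: 30x^4 + 30x^2 + 2
each image's coordinates form column j of the matrix

the matrix is [[0, 0, 2, 0, 2, 0, 2]; [0, 0, 0, 6, 0, 10, 0]; [0, 0, 0, 0, 12, 0, 30]; [0, 0, 0, 0, 0, 20, 0]; [0, 0, 0, 0, 0, 0, 30]] (rows listed top to bottom)


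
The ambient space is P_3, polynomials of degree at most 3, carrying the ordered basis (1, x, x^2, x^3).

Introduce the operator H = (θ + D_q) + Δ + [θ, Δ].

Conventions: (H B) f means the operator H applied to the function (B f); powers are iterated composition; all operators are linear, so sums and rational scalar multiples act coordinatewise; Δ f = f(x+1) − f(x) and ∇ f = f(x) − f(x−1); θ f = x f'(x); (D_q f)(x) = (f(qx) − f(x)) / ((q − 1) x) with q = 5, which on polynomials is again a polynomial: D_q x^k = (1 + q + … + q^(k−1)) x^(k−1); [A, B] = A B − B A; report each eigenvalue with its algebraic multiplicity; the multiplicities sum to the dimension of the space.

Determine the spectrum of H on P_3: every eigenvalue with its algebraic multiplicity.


image of 1: 0
image of x: x + 1
image of x^2: 2x^2 + 6x - 1
image of x^3: 3x^3 + 31x^2 - 3x - 2
the matrix is upper triangular; its diagonal is (0, 1, 2, 3)
for a triangular matrix the eigenvalues are the diagonal entries, with algebraic multiplicity their repetition count

λ = 0 (multiplicity 1), λ = 1 (multiplicity 1), λ = 2 (multiplicity 1), λ = 3 (multiplicity 1)


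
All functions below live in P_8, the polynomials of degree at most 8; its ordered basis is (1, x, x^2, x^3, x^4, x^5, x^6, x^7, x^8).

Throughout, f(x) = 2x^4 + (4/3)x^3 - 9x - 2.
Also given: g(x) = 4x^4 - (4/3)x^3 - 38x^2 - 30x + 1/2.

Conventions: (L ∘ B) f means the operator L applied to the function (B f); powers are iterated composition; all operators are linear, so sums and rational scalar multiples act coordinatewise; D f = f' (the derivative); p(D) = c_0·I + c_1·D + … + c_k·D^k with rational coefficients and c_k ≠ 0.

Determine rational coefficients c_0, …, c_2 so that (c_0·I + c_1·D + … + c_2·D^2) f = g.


D^0 f = 2x^4 + (4/3)x^3 - 9x - 2
D^1 f = 8x^3 + 4x^2 - 9
D^2 f = 24x^2 + 8x
matching coefficients of g against c_0 f + c_1 Df + … from the top degree down determines the c_i
solution: c_0 = 2, c_1 = -1/2, c_2 = -3/2

c_0 = 2, c_1 = -1/2, c_2 = -3/2


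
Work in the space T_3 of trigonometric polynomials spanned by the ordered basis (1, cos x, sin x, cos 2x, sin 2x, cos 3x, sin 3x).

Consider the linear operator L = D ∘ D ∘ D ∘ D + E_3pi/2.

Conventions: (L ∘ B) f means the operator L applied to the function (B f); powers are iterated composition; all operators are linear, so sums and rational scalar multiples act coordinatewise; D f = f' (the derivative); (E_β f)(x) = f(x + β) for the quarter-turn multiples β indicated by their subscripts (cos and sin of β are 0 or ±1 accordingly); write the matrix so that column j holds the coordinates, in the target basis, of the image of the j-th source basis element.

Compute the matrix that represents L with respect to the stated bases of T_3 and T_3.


the matrix is [[1, 0, 0, 0, 0, 0, 0]; [0, 1, -1, 0, 0, 0, 0]; [0, 1, 1, 0, 0, 0, 0]; [0, 0, 0, 15, 0, 0, 0]; [0, 0, 0, 0, 15, 0, 0]; [0, 0, 0, 0, 0, 81, 1]; [0, 0, 0, 0, 0, -1, 81]] (rows listed top to bottom)

image of 1: 1
image of cos x: cos x + sin x
image of sin x: -cos x + sin x
image of cos 2x: 15cos 2x
image of sin 2x: 15sin 2x
image of cos 3x: 81cos 3x - sin 3x
image of sin 3x: cos 3x + 81sin 3x
each image's coordinates form column j of the matrix


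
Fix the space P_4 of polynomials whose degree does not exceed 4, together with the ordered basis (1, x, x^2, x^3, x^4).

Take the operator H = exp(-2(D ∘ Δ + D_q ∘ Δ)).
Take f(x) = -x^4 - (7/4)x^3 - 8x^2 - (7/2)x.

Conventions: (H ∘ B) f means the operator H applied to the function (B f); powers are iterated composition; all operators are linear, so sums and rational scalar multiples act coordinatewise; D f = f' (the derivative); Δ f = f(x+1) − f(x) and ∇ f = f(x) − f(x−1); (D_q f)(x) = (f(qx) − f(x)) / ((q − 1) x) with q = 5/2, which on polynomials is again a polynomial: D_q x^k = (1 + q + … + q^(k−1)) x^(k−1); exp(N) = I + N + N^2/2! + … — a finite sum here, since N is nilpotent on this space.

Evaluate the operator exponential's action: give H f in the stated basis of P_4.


order-1 term: 102x^2 + (495/4)x + 101
order-2 term: -408
the series for exp(-2(D ∘ Δ + D_q ∘ Δ)) f terminates at order 2
exp(-2(D ∘ Δ + D_q ∘ Δ)) f = -x^4 - (7/4)x^3 + 94x^2 + (481/4)x - 307

the result is g(x) = -x^4 - (7/4)x^3 + 94x^2 + (481/4)x - 307


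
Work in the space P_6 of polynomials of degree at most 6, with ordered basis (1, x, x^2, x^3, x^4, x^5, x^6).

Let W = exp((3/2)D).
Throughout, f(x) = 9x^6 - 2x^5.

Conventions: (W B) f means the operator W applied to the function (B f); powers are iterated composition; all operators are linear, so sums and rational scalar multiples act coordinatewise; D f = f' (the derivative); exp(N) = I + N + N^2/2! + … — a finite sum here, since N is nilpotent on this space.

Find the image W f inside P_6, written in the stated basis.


the image equals g(x) = 9x^6 + 79x^5 + (1155/4)x^4 + (1125/2)x^3 + (9855/16)x^2 + (5751/16)x + 5589/64

order-1 term: 81x^5 - 15x^4
order-2 term: (1215/4)x^4 - 45x^3
order-3 term: (1215/2)x^3 - (135/2)x^2
order-4 term: (10935/16)x^2 - (405/8)x
order-5 term: (6561/16)x - 243/16
order-6 term: 6561/64
the series for exp((3/2)D) f terminates at order 6
exp((3/2)D) f = 9x^6 + 79x^5 + (1155/4)x^4 + (1125/2)x^3 + (9855/16)x^2 + (5751/16)x + 5589/64


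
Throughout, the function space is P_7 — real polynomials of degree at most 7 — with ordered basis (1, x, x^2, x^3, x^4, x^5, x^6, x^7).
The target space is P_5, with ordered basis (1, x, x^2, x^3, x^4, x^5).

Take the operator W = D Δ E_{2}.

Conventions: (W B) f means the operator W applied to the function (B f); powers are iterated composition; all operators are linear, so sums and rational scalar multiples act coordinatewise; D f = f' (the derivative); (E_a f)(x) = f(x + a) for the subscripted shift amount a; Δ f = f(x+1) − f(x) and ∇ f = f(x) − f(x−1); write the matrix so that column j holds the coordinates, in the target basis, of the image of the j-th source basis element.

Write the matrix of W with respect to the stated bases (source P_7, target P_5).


image of 1: 0
image of x: 0
image of x^2: 2
image of x^3: 6x + 15
image of x^4: 12x^2 + 60x + 76
image of x^5: 20x^3 + 150x^2 + 380x + 325
image of x^6: 30x^4 + 300x^3 + 1140x^2 + 1950x + 1266
image of x^7: 42x^5 + 525x^4 + 2660x^3 + 6825x^2 + 8862x + 4655
each image's coordinates form column j of the matrix

the matrix is [[0, 0, 2, 15, 76, 325, 1266, 4655]; [0, 0, 0, 6, 60, 380, 1950, 8862]; [0, 0, 0, 0, 12, 150, 1140, 6825]; [0, 0, 0, 0, 0, 20, 300, 2660]; [0, 0, 0, 0, 0, 0, 30, 525]; [0, 0, 0, 0, 0, 0, 0, 42]] (rows listed top to bottom)


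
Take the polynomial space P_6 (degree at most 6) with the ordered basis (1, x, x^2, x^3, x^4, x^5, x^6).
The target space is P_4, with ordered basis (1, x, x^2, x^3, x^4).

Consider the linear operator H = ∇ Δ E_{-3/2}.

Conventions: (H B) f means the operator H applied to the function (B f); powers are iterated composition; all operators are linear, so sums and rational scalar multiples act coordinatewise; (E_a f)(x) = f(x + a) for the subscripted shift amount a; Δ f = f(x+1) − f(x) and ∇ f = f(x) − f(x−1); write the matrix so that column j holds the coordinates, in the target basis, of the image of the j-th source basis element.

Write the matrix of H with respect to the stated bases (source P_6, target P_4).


image of 1: 0
image of x: 0
image of x^2: 2
image of x^3: 6x - 9
image of x^4: 12x^2 - 36x + 29
image of x^5: 20x^3 - 90x^2 + 145x - 165/2
image of x^6: 30x^4 - 180x^3 + 435x^2 - 495x + 1771/8
each image's coordinates form column j of the matrix

the matrix is [[0, 0, 2, -9, 29, -165/2, 1771/8]; [0, 0, 0, 6, -36, 145, -495]; [0, 0, 0, 0, 12, -90, 435]; [0, 0, 0, 0, 0, 20, -180]; [0, 0, 0, 0, 0, 0, 30]] (rows listed top to bottom)


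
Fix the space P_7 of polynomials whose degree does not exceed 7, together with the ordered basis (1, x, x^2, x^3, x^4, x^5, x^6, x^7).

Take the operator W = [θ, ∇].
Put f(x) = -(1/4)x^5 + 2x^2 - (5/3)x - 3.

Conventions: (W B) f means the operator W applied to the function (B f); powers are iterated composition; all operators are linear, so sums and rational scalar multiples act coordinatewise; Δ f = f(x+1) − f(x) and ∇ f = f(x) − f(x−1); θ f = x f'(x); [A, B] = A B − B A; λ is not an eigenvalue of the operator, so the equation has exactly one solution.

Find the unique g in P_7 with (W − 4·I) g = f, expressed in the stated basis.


the result is g(x) = (1/16)x^5 - (5/64)x^4 + (25/64)x^3 - (383/256)x^2 + (3529/1536)x - 6277/6144

write g with unknown coordinates in the stated basis and equate coefficients in (W − 4·I) g = f
solving from the highest basis element down gives g = (1/16)x^5 - (5/64)x^4 + (25/64)x^3 - (383/256)x^2 + (3529/1536)x - 6277/6144
check: W g = -(5/16)x^4 + (25/16)x^3 - (255/64)x^2 + (963/128)x - 10885/1536
so W g − 4·g = -(1/4)x^5 + 2x^2 - (5/3)x - 3 = f ✓


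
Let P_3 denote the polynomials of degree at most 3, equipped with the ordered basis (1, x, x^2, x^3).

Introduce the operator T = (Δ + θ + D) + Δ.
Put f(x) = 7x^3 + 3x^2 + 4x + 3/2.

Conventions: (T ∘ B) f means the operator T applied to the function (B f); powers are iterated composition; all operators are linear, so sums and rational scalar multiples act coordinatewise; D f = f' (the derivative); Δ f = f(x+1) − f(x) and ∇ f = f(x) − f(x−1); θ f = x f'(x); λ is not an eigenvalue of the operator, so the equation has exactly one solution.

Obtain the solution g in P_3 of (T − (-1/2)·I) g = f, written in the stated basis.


write g with unknown coordinates in the stated basis and equate coefficients in (T − (-1/2)·I) g = f
solving from the highest basis element down gives g = 2x^3 - 6x^2 + (56/3)x - 93
check: T g = 6x^3 + 6x^2 - (16/3)x + 48
so T g − (-1/2)·g = 7x^3 + 3x^2 + 4x + 3/2 = f ✓

the result is g(x) = 2x^3 - 6x^2 + (56/3)x - 93


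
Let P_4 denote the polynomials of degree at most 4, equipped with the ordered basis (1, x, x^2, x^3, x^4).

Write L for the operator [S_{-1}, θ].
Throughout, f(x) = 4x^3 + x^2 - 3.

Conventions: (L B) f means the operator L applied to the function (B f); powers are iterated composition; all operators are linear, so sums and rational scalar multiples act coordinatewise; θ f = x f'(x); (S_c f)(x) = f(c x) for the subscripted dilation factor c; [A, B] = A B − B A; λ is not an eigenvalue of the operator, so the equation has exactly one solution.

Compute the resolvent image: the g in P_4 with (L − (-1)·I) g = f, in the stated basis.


the result is g(x) = 4x^3 + x^2 - 3

write g with unknown coordinates in the stated basis and equate coefficients in (L − (-1)·I) g = f
solving from the highest basis element down gives g = 4x^3 + x^2 - 3
check: L g = 0
so L g − (-1)·g = 4x^3 + x^2 - 3 = f ✓


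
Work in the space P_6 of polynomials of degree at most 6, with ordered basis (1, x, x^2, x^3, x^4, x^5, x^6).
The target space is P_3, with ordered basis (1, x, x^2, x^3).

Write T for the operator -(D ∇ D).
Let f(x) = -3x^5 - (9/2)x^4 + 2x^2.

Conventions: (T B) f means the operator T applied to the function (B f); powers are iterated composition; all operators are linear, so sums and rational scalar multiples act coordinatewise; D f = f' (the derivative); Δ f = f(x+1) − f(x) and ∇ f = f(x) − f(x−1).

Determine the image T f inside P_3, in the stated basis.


the image equals g(x) = 180x^2 - 72x + 6

D f = -15x^4 - 18x^3 + 4x
∇ D f = -60x^3 + 36x^2 - 6x + 1
D ∇ D f = -180x^2 + 72x - 6
(-(D ∇ D)) f = 180x^2 - 72x + 6
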